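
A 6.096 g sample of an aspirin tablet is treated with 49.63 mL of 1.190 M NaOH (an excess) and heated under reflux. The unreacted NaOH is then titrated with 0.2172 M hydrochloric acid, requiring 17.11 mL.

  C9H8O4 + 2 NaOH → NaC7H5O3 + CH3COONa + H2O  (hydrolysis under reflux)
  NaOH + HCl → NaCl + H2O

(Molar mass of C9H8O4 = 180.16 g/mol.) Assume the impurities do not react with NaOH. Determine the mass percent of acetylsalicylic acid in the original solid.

n(NaOH) added = 0.04963 × 1.190 = 0.05906 mol
n(HCl) used in back-titration = 0.01711 × 0.2172 = 3.716 × 10^-3 mol
n(NaOH) left over = 3.716 × 10^-3 mol (1:1 ratio)
n(NaOH) consumed by analyte = 0.05906 − 3.716 × 10^-3 = 0.05534 mol
From the 1:2 ratio, n(C9H8O4) = 1/2 × 0.05534 = 0.02767 mol
mass of C9H8O4 = 0.02767 × 180.16 = 4.985 g
% C9H8O4 = 4.985 / 6.096 × 100 = 81.78 %

81.78 %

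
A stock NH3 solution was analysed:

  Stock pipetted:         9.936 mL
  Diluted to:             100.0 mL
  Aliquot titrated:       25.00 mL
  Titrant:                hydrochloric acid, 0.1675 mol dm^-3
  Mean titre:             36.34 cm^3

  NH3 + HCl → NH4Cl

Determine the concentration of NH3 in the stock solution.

n(HCl) = 0.03634 × 0.1675 = 6.087 × 10^-3 mol
n(NH3) in the aliquot = 6.087 × 10^-3 mol (1:1 ratio)
[NH3]_dilute = 6.087 × 10^-3 / 0.02500 = 0.2435 mol/L
Dilution factor = 100.0 / 9.936 = 10.06
[NH3]_stock = 0.2435 × 10.06 = 2.450 mol/L

2.450 mol/L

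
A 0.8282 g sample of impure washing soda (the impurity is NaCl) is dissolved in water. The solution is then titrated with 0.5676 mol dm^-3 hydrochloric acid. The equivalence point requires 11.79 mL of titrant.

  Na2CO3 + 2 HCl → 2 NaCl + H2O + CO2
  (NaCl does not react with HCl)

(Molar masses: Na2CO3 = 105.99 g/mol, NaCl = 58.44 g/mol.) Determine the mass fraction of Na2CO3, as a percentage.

n(HCl) = 0.01179 × 0.5676 = 6.692 × 10^-3 mol
Let x = n(Na2CO3), y = n(NaCl).
Titrant: 2x = 6.692 × 10^-3;  mass: 105.99x + 58.44y = 0.8282
Solving, x = 3.346 × 10^-3 mol, y = 8.103 × 10^-3 mol
mass of Na2CO3 = 3.346 × 10^-3 × 105.99 = 0.3546 g
% Na2CO3 = 0.3546 / 0.8282 × 100 = 42.82 %

42.82 %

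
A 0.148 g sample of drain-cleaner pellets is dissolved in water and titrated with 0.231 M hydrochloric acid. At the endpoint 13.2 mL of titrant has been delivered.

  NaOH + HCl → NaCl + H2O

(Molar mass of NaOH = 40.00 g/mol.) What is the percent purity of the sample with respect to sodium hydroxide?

82.4 %

n(HCl) = 0.0132 L × 0.231 mol/L = 3.05 × 10^-3 mol
n(NaOH) = 3.05 × 10^-3 mol (1:1 ratio)
mass of NaOH = 3.05 × 10^-3 × 40.00 g/mol = 0.122 g
% NaOH = 0.122 / 0.148 × 100 = 82.4 %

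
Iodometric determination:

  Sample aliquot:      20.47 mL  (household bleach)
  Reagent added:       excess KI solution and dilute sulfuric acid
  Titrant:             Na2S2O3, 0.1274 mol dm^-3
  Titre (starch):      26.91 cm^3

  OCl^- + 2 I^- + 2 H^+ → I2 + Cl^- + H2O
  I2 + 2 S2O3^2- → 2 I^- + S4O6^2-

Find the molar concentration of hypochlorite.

0.08374 mol/L

n(S2O3^2-) = 0.02691 × 0.1274 = 3.428 × 10^-3 mol
n(I2) = n(S2O3^2-)/2 = 1.714 × 10^-3 mol
n(OCl^-) in the aliquot = 1.714 × 10^-3 mol (1:1 ratio)
[OCl^-] = 1.714 × 10^-3 / 0.02047 = 0.08374 mol/L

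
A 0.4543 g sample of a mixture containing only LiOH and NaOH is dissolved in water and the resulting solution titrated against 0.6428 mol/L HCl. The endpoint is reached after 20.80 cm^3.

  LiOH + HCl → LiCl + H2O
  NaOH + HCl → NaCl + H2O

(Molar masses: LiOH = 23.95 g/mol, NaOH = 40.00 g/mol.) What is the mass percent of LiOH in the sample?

26.44 %

n(HCl) = 0.02080 × 0.6428 = 0.01337 mol
Let x = n(LiOH), y = n(NaOH).
Titrant: 1x + 1y = 0.01337;  mass: 23.95x + 40.00y = 0.4543
Solving, x = 5.016 × 10^-3 mol, y = 8.354 × 10^-3 mol
mass of LiOH = 5.016 × 10^-3 × 23.95 = 0.1201 g
% LiOH = 0.1201 / 0.4543 × 100 = 26.44 %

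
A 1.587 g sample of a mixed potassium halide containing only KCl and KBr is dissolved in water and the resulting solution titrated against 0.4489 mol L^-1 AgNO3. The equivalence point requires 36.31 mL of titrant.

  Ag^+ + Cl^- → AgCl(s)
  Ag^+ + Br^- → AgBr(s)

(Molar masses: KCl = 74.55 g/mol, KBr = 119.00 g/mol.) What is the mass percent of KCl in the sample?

37.27 %

n(AgNO3) = 0.03631 × 0.4489 = 0.01630 mol
Let x = n(KCl), y = n(KBr).
Titrant: 1x + 1y = 0.01630;  mass: 74.55x + 119.00y = 1.587
Solving, x = 7.934 × 10^-3 mol, y = 8.366 × 10^-3 mol
mass of KCl = 7.934 × 10^-3 × 74.55 = 0.5914 g
% KCl = 0.5914 / 1.587 × 100 = 37.27 %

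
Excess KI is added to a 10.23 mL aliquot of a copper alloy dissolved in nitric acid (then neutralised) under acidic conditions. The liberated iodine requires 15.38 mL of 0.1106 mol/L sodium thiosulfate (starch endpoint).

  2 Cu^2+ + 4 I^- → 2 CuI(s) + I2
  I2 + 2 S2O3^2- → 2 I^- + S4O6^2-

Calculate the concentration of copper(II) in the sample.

0.1663 mol/L

n(S2O3^2-) = 0.01538 × 0.1106 = 1.701 × 10^-3 mol
n(I2) = n(S2O3^2-)/2 = 8.505 × 10^-4 mol
From the 2:1 ratio, n(Cu2+) in the aliquot = 2/1 × 8.505 × 10^-4 = 1.701 × 10^-3 mol
[Cu2+] = 1.701 × 10^-3 / 0.01023 = 0.1663 mol/L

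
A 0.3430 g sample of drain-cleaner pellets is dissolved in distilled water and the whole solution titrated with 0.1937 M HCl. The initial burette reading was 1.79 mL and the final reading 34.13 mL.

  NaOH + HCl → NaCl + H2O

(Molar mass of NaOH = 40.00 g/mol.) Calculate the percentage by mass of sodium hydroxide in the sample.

n(HCl) = 0.03234 L × 0.1937 mol/L = 6.264 × 10^-3 mol
n(NaOH) = 6.264 × 10^-3 mol (1:1 ratio)
mass of NaOH = 6.264 × 10^-3 × 40.00 g/mol = 0.2506 g
% NaOH = 0.2506 / 0.3430 × 100 = 73.05 %

73.05 %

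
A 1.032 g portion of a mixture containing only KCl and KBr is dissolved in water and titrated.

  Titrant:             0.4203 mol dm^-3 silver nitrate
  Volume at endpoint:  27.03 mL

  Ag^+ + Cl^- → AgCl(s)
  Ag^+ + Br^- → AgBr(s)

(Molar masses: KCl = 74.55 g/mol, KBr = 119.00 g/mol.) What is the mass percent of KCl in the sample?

n(AgNO3) = 0.02703 × 0.4203 = 0.01136 mol
Let x = n(KCl), y = n(KBr).
Titrant: 1x + 1y = 0.01136;  mass: 74.55x + 119.00y = 1.032
Solving, x = 7.197 × 10^-3 mol, y = 4.163 × 10^-3 mol
mass of KCl = 7.197 × 10^-3 × 74.55 = 0.5366 g
% KCl = 0.5366 / 1.032 × 100 = 51.99 %

51.99 %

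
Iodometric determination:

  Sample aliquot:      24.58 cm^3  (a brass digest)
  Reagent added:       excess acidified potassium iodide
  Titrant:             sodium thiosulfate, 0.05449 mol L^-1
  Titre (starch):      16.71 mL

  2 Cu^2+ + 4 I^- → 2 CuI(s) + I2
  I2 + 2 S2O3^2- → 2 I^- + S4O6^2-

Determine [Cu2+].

n(S2O3^2-) = 0.01671 × 0.05449 = 9.105 × 10^-4 mol
n(I2) = n(S2O3^2-)/2 = 4.553 × 10^-4 mol
From the 2:1 ratio, n(Cu2+) in the aliquot = 2/1 × 4.553 × 10^-4 = 9.105 × 10^-4 mol
[Cu2+] = 9.105 × 10^-4 / 0.02458 = 0.03704 mol/L

0.03704 mol/L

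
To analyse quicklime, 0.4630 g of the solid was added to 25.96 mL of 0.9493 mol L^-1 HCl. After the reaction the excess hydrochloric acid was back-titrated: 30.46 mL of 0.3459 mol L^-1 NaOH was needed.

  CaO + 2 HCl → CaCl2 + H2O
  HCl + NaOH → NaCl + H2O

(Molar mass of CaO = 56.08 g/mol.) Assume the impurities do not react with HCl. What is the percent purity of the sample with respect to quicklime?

85.44 %

n(HCl) added = 0.02596 × 0.9493 = 0.02464 mol
n(NaOH) used in back-titration = 0.03046 × 0.3459 = 0.01054 mol
n(HCl) left over = 0.01054 mol (1:1 ratio)
n(HCl) consumed by analyte = 0.02464 − 0.01054 = 0.01411 mol
From the 1:2 ratio, n(CaO) = 1/2 × 0.01411 = 7.054 × 10^-3 mol
mass of CaO = 7.054 × 10^-3 × 56.08 = 0.3956 g
% CaO = 0.3956 / 0.4630 × 100 = 85.44 %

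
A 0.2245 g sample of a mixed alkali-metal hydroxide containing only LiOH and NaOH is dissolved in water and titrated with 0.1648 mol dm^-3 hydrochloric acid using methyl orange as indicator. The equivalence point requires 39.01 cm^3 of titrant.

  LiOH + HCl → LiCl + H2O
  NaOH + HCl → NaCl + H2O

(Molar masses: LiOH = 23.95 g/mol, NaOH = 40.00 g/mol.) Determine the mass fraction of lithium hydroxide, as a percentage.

n(HCl) = 0.03901 × 0.1648 = 6.429 × 10^-3 mol
Let x = n(LiOH), y = n(NaOH).
Titrant: 1x + 1y = 6.429 × 10^-3;  mass: 23.95x + 40.00y = 0.2245
Solving, x = 2.035 × 10^-3 mol, y = 4.394 × 10^-3 mol
mass of LiOH = 2.035 × 10^-3 × 23.95 = 0.04873 g
% LiOH = 0.04873 / 0.2245 × 100 = 21.70 %

21.70 %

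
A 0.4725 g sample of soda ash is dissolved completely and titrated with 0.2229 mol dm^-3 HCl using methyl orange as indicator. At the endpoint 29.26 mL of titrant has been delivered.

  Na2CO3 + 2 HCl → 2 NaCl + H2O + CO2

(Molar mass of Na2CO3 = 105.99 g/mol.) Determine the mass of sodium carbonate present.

0.3456 g

n(HCl) = 0.02926 L × 0.2229 mol/L = 6.522 × 10^-3 mol
From the 1:2 ratio, n(Na2CO3) = 1/2 × 6.522 × 10^-3 = 3.261 × 10^-3 mol
mass of Na2CO3 = 3.261 × 10^-3 × 105.99 g/mol = 0.3456 g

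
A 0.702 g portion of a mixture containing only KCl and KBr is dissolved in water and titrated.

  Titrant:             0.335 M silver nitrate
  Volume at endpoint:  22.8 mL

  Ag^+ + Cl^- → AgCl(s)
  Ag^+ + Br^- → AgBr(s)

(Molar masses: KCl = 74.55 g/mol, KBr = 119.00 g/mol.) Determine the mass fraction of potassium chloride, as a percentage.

n(AgNO3) = 0.0228 × 0.335 = 7.64 × 10^-3 mol
Let x = n(KCl), y = n(KBr).
Titrant: 1x + 1y = 7.64 × 10^-3;  mass: 74.55x + 119.00y = 0.702
Solving, x = 4.66 × 10^-3 mol, y = 2.98 × 10^-3 mol
mass of KCl = 4.66 × 10^-3 × 74.55 = 0.347 g
% KCl = 0.347 / 0.702 × 100 = 49.4 %

49.4 %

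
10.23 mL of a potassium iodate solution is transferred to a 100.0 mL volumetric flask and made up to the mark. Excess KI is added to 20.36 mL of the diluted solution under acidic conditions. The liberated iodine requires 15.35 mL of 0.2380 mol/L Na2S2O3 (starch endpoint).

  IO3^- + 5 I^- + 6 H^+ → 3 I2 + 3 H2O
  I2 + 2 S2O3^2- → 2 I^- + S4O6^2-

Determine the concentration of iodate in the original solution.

n(S2O3^2-) = 0.01535 × 0.2380 = 3.653 × 10^-3 mol
n(I2) = n(S2O3^2-)/2 = 1.827 × 10^-3 mol
From the 1:3 ratio, n(IO3^-) in the aliquot = 1/3 × 1.827 × 10^-3 = 6.089 × 10^-4 mol
[IO3^-]_dilute = 6.089 × 10^-4 / 0.02036 = 0.02991 mol/L
[IO3^-]_original = 0.02991 × 100.0/10.23 = 0.2923 mol/L

0.2923 mol/L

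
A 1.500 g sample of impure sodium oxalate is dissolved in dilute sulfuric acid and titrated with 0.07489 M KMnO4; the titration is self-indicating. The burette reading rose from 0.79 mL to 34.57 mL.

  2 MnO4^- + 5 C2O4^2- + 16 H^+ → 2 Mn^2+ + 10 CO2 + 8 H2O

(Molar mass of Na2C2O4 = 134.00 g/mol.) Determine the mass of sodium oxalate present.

0.8475 g

n(KMnO4) = 0.03378 L × 0.07489 mol/L = 2.530 × 10^-3 mol
From the 5:2 ratio, n(Na2C2O4) = 5/2 × 2.530 × 10^-3 = 6.324 × 10^-3 mol
mass of Na2C2O4 = 6.324 × 10^-3 × 134.00 g/mol = 0.8475 g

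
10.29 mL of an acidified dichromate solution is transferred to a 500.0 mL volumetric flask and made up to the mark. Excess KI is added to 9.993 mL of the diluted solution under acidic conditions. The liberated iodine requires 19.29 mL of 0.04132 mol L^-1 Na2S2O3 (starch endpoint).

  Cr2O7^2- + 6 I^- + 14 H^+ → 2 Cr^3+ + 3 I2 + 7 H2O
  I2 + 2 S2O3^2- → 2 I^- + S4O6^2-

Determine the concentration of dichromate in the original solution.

n(S2O3^2-) = 0.01929 × 0.04132 = 7.971 × 10^-4 mol
n(I2) = n(S2O3^2-)/2 = 3.985 × 10^-4 mol
From the 1:3 ratio, n(Cr2O7^2-) in the aliquot = 1/3 × 3.985 × 10^-4 = 1.328 × 10^-4 mol
[Cr2O7^2-]_dilute = 1.328 × 10^-4 / 0.009993 = 0.01329 mol/L
[Cr2O7^2-]_original = 0.01329 × 500.0/10.29 = 0.6460 mol/L

0.6460 mol/L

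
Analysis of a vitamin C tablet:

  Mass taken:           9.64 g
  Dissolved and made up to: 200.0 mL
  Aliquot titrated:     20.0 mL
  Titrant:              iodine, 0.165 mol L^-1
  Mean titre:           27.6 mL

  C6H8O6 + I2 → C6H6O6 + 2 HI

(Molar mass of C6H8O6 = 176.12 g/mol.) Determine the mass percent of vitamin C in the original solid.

n(I2) per titration = 0.0276 × 0.165 = 4.55 × 10^-3 mol
n(C6H8O6) in each aliquot = 4.55 × 10^-3 mol (1:1 ratio)
n(C6H8O6) in the whole flask = 4.55 × 10^-3 × 200.0/20.0 = 0.0455 mol
mass of C6H8O6 = 0.0455 × 176.12 = 8.02 g
% C6H8O6 = 8.02 / 9.64 × 100 = 83.2 %

83.2 %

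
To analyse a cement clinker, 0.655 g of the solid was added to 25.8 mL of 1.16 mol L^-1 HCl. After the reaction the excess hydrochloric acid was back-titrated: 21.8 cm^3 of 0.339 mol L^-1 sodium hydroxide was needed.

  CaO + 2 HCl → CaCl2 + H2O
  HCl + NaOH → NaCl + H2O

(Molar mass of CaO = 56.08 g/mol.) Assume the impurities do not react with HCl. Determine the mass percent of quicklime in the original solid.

n(HCl) added = 0.0258 × 1.16 = 0.0299 mol
n(NaOH) used in back-titration = 0.0218 × 0.339 = 7.39 × 10^-3 mol
n(HCl) left over = 7.39 × 10^-3 mol (1:1 ratio)
n(HCl) consumed by analyte = 0.0299 − 7.39 × 10^-3 = 0.0225 mol
From the 1:2 ratio, n(CaO) = 1/2 × 0.0225 = 0.0113 mol
mass of CaO = 0.0113 × 56.08 = 0.632 g
% CaO = 0.632 / 0.655 × 100 = 96.5 %

96.5 %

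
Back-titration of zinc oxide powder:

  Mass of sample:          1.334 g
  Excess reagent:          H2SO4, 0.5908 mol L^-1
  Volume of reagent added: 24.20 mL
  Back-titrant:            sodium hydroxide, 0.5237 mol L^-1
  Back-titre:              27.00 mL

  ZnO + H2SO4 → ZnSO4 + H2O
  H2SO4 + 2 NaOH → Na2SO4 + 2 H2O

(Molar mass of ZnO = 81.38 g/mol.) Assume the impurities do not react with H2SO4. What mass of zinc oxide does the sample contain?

n(H2SO4) added = 0.02420 × 0.5908 = 0.01430 mol
n(NaOH) used in back-titration = 0.02700 × 0.5237 = 0.01414 mol
From the 1:2 ratio, n(H2SO4) left over = 1/2 × 0.01414 = 7.070 × 10^-3 mol
n(H2SO4) consumed by analyte = 0.01430 − 7.070 × 10^-3 = 7.227 × 10^-3 mol
n(ZnO) = 7.227 × 10^-3 mol (1:1 ratio)
mass of ZnO = 7.227 × 10^-3 × 81.38 = 0.5882 g

0.5882 g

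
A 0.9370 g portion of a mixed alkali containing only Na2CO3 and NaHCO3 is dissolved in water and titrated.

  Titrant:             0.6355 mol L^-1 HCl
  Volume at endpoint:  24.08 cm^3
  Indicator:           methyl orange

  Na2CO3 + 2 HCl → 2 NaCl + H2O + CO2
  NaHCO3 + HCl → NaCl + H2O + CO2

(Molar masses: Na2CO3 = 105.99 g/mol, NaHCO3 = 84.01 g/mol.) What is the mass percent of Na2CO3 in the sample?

n(HCl) = 0.02408 × 0.6355 = 0.01530 mol
Let x = n(Na2CO3), y = n(NaHCO3).
Titrant: 2x + 1y = 0.01530;  mass: 105.99x + 84.01y = 0.9370
Solving, x = 5.620 × 10^-3 mol, y = 4.063 × 10^-3 mol
mass of Na2CO3 = 5.620 × 10^-3 × 105.99 = 0.5956 g
% Na2CO3 = 0.5956 / 0.9370 × 100 = 63.57 %

63.57 %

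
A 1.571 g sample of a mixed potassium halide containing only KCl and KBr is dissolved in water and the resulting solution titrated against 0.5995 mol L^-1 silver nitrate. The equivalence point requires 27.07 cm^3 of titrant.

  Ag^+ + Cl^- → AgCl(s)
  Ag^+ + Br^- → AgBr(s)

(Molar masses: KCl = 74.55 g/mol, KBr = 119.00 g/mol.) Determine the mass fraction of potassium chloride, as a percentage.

38.45 %

n(AgNO3) = 0.02707 × 0.5995 = 0.01623 mol
Let x = n(KCl), y = n(KBr).
Titrant: 1x + 1y = 0.01623;  mass: 74.55x + 119.00y = 1.571
Solving, x = 8.103 × 10^-3 mol, y = 8.125 × 10^-3 mol
mass of KCl = 8.103 × 10^-3 × 74.55 = 0.6041 g
% KCl = 0.6041 / 1.571 × 100 = 38.45 %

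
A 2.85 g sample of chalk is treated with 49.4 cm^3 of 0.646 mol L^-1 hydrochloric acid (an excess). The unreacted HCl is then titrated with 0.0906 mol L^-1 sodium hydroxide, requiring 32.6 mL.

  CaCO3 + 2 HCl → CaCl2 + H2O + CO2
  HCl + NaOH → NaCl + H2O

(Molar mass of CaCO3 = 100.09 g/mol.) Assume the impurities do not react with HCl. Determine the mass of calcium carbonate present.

n(HCl) added = 0.0494 × 0.646 = 0.0319 mol
n(NaOH) used in back-titration = 0.0326 × 0.0906 = 2.95 × 10^-3 mol
n(HCl) left over = 2.95 × 10^-3 mol (1:1 ratio)
n(HCl) consumed by analyte = 0.0319 − 2.95 × 10^-3 = 0.0290 mol
From the 1:2 ratio, n(CaCO3) = 1/2 × 0.0290 = 0.0145 mol
mass of CaCO3 = 0.0145 × 100.09 = 1.45 g

1.45 g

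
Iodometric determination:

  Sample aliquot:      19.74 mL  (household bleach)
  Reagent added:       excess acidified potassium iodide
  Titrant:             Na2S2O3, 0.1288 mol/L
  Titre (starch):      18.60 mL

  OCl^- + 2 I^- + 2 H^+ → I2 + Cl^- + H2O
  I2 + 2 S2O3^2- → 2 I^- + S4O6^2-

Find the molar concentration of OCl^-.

0.06068 mol/L

n(S2O3^2-) = 0.01860 × 0.1288 = 2.396 × 10^-3 mol
n(I2) = n(S2O3^2-)/2 = 1.198 × 10^-3 mol
n(OCl^-) in the aliquot = 1.198 × 10^-3 mol (1:1 ratio)
[OCl^-] = 1.198 × 10^-3 / 0.01974 = 0.06068 mol/L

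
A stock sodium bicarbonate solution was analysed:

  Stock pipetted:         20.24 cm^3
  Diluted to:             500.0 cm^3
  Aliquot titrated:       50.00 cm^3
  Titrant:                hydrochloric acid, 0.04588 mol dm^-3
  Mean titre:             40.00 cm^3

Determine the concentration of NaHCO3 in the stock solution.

0.9067 mol/L

NaHCO3 + HCl → NaCl + H2O + CO2
n(HCl) = 0.04000 × 0.04588 = 1.835 × 10^-3 mol
n(NaHCO3) in the aliquot = 1.835 × 10^-3 mol (1:1 ratio)
[NaHCO3]_dilute = 1.835 × 10^-3 / 0.05000 = 0.03670 mol/L
Dilution factor = 500.0 / 20.24 = 24.70
[NaHCO3]_stock = 0.03670 × 24.70 = 0.9067 mol/L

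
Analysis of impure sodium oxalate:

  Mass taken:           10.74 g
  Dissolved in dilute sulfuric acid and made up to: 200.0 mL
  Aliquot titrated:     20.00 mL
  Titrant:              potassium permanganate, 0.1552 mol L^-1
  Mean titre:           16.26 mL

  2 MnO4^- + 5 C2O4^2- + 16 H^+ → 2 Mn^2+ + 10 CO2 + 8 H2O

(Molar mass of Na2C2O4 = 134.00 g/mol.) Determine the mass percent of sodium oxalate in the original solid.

78.71 %

n(KMnO4) per titration = 0.01626 × 0.1552 = 2.524 × 10^-3 mol
From the 5:2 ratio, n(Na2C2O4) in each aliquot = 5/2 × 2.524 × 10^-3 = 6.309 × 10^-3 mol
n(Na2C2O4) in the whole flask = 6.309 × 10^-3 × 200.0/20.00 = 0.06309 mol
mass of Na2C2O4 = 0.06309 × 134.00 = 8.454 g
% Na2C2O4 = 8.454 / 10.74 × 100 = 78.71 %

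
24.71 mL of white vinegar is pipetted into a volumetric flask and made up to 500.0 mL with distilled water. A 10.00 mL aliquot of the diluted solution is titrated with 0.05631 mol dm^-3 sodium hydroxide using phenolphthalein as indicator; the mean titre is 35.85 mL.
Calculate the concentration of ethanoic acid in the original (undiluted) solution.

4.085 mol/L

CH3COOH + NaOH → CH3COONa + H2O
n(NaOH) = 0.03585 × 0.05631 = 2.019 × 10^-3 mol
n(CH3COOH) in the aliquot = 2.019 × 10^-3 mol (1:1 ratio)
[CH3COOH]_dilute = 2.019 × 10^-3 / 0.01000 = 0.2019 mol/L
Dilution factor = 500.0 / 24.71 = 20.23
[CH3COOH]_stock = 0.2019 × 20.23 = 4.085 mol/L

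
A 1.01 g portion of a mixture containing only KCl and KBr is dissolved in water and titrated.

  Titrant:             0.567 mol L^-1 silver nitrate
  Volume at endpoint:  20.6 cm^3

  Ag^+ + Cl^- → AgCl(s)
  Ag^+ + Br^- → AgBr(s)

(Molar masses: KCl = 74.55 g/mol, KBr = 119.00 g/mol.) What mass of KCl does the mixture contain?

0.637 g

n(AgNO3) = 0.0206 × 0.567 = 0.0117 mol
Let x = n(KCl), y = n(KBr).
Titrant: 1x + 1y = 0.0117;  mass: 74.55x + 119.00y = 1.01
Solving, x = 8.55 × 10^-3 mol, y = 3.13 × 10^-3 mol
mass of KCl = 8.55 × 10^-3 × 74.55 = 0.637 g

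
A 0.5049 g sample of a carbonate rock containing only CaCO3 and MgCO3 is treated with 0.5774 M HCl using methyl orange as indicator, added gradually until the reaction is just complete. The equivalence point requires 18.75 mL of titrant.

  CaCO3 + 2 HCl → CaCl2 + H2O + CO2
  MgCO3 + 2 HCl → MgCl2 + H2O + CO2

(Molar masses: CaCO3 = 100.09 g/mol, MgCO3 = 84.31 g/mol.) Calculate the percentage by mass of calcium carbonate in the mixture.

60.95 %

n(HCl) = 0.01875 × 0.5774 = 0.01083 mol
Let x = n(CaCO3), y = n(MgCO3).
Titrant: 2x + 2y = 0.01083;  mass: 100.09x + 84.31y = 0.5049
Solving, x = 3.075 × 10^-3 mol, y = 2.338 × 10^-3 mol
mass of CaCO3 = 3.075 × 10^-3 × 100.09 = 0.3078 g
% CaCO3 = 0.3078 / 0.5049 × 100 = 60.95 %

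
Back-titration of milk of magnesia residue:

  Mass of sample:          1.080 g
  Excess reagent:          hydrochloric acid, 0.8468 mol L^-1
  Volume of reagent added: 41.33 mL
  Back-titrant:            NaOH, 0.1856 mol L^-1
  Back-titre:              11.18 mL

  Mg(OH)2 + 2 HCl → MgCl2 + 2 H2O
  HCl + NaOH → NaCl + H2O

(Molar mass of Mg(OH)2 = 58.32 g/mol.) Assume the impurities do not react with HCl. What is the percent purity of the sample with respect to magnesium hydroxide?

n(HCl) added = 0.04133 × 0.8468 = 0.03500 mol
n(NaOH) used in back-titration = 0.01118 × 0.1856 = 2.075 × 10^-3 mol
n(HCl) left over = 2.075 × 10^-3 mol (1:1 ratio)
n(HCl) consumed by analyte = 0.03500 − 2.075 × 10^-3 = 0.03292 mol
From the 1:2 ratio, n(Mg(OH)2) = 1/2 × 0.03292 = 0.01646 mol
mass of Mg(OH)2 = 0.01646 × 58.32 = 0.9600 g
% Mg(OH)2 = 0.9600 / 1.080 × 100 = 88.89 %

88.89 %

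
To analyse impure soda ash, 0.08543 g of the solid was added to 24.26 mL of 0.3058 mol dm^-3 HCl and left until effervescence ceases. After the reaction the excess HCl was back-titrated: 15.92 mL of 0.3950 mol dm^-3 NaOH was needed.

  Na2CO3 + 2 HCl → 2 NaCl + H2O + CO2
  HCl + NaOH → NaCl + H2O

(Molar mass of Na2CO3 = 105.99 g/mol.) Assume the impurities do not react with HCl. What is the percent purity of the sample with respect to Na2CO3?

n(HCl) added = 0.02426 × 0.3058 = 7.419 × 10^-3 mol
n(NaOH) used in back-titration = 0.01592 × 0.3950 = 6.288 × 10^-3 mol
n(HCl) left over = 6.288 × 10^-3 mol (1:1 ratio)
n(HCl) consumed by analyte = 7.419 × 10^-3 − 6.288 × 10^-3 = 1.130 × 10^-3 mol
From the 1:2 ratio, n(Na2CO3) = 1/2 × 1.130 × 10^-3 = 5.652 × 10^-4 mol
mass of Na2CO3 = 5.652 × 10^-4 × 105.99 = 0.05990 g
% Na2CO3 = 0.05990 / 0.08543 × 100 = 70.12 %

70.12 %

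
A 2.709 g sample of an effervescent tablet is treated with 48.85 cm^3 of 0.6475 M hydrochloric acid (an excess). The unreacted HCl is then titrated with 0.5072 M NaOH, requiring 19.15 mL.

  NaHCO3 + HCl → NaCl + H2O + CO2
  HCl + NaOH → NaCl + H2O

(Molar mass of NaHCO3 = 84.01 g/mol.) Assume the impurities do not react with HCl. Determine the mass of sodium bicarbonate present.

n(HCl) added = 0.04885 × 0.6475 = 0.03163 mol
n(NaOH) used in back-titration = 0.01915 × 0.5072 = 9.713 × 10^-3 mol
n(HCl) left over = 9.713 × 10^-3 mol (1:1 ratio)
n(HCl) consumed by analyte = 0.03163 − 9.713 × 10^-3 = 0.02192 mol
n(NaHCO3) = 0.02192 mol (1:1 ratio)
mass of NaHCO3 = 0.02192 × 84.01 = 1.841 g

1.841 g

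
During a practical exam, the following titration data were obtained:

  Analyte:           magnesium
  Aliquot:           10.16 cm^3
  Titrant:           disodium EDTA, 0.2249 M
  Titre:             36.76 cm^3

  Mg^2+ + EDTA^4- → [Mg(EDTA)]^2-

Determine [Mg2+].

n(EDTA) = 0.03676 L × 0.2249 mol/L = 8.267 × 10^-3 mol
n(Mg2+) = 8.267 × 10^-3 mol (1:1 mole ratio)
[Mg2+] = 8.267 × 10^-3 mol / 0.01016 L = 0.8137 mol/L

0.8137 M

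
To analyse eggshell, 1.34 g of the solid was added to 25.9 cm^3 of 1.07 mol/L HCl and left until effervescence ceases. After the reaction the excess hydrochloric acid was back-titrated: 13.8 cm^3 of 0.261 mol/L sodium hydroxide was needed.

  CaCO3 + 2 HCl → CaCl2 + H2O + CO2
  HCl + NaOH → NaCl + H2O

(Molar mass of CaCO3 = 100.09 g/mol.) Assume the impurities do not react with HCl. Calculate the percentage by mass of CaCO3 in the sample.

n(HCl) added = 0.0259 × 1.07 = 0.0277 mol
n(NaOH) used in back-titration = 0.0138 × 0.261 = 3.60 × 10^-3 mol
n(HCl) left over = 3.60 × 10^-3 mol (1:1 ratio)
n(HCl) consumed by analyte = 0.0277 − 3.60 × 10^-3 = 0.0241 mol
From the 1:2 ratio, n(CaCO3) = 1/2 × 0.0241 = 0.0121 mol
mass of CaCO3 = 0.0121 × 100.09 = 1.21 g
% CaCO3 = 1.21 / 1.34 × 100 = 90.0 %

90.0 %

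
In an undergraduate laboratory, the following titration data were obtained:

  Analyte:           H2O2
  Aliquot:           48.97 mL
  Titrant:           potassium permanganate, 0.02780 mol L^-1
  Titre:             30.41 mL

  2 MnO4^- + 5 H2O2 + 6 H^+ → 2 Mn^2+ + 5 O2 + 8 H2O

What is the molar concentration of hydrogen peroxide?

n(KMnO4) = 0.03041 L × 0.02780 mol/L = 8.454 × 10^-4 mol
From the 5:2 mole ratio, n(H2O2) = 5/2 × 8.454 × 10^-4 = 2.113 × 10^-3 mol
[H2O2] = 2.113 × 10^-3 mol / 0.04897 L = 0.04316 mol/L

0.04316 mol/L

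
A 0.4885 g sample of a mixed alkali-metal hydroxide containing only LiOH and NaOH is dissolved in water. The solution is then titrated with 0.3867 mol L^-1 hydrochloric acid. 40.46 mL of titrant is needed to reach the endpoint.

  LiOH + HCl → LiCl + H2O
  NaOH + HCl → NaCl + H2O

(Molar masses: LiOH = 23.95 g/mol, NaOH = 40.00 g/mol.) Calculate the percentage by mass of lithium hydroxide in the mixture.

41.95 %

n(HCl) = 0.04046 × 0.3867 = 0.01565 mol
Let x = n(LiOH), y = n(NaOH).
Titrant: 1x + 1y = 0.01565;  mass: 23.95x + 40.00y = 0.4885
Solving, x = 8.557 × 10^-3 mol, y = 7.089 × 10^-3 mol
mass of LiOH = 8.557 × 10^-3 × 23.95 = 0.2049 g
% LiOH = 0.2049 / 0.4885 × 100 = 41.95 %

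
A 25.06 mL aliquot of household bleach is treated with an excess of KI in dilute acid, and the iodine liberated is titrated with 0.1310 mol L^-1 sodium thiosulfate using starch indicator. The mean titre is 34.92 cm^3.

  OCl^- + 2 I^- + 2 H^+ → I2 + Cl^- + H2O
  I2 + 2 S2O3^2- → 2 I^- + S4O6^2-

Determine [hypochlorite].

n(S2O3^2-) = 0.03492 × 0.1310 = 4.575 × 10^-3 mol
n(I2) = n(S2O3^2-)/2 = 2.287 × 10^-3 mol
n(OCl^-) in the aliquot = 2.287 × 10^-3 mol (1:1 ratio)
[OCl^-] = 2.287 × 10^-3 / 0.02506 = 0.09127 mol/L

0.09127 mol/L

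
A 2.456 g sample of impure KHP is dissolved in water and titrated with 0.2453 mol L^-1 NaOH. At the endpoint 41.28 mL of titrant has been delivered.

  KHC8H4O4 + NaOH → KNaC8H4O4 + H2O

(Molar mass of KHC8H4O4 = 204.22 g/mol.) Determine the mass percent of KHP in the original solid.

84.20 %

n(NaOH) = 0.04128 L × 0.2453 mol/L = 0.01013 mol
n(KHC8H4O4) = 0.01013 mol (1:1 ratio)
mass of KHC8H4O4 = 0.01013 × 204.22 g/mol = 2.068 g
% KHC8H4O4 = 2.068 / 2.456 × 100 = 84.20 %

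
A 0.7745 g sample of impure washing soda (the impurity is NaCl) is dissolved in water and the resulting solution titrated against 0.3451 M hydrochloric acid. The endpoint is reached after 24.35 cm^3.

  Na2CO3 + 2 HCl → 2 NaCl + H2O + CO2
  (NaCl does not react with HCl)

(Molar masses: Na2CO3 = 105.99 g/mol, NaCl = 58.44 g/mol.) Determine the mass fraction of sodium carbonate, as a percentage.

n(HCl) = 0.02435 × 0.3451 = 8.403 × 10^-3 mol
Let x = n(Na2CO3), y = n(NaCl).
Titrant: 2x = 8.403 × 10^-3;  mass: 105.99x + 58.44y = 0.7745
Solving, x = 4.202 × 10^-3 mol, y = 5.633 × 10^-3 mol
mass of Na2CO3 = 4.202 × 10^-3 × 105.99 = 0.4453 g
% Na2CO3 = 0.4453 / 0.7745 × 100 = 57.50 %

57.50 %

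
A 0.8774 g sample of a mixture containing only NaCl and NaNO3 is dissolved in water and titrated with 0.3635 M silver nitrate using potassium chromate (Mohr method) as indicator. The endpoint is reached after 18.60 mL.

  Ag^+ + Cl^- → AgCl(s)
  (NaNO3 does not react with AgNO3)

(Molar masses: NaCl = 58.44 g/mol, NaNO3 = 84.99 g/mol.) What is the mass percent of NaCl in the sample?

n(AgNO3) = 0.01860 × 0.3635 = 6.761 × 10^-3 mol
Let x = n(NaCl), y = n(NaNO3).
Titrant: 1x = 6.761 × 10^-3;  mass: 58.44x + 84.99y = 0.8774
Solving, x = 6.761 × 10^-3 mol, y = 5.675 × 10^-3 mol
mass of NaCl = 6.761 × 10^-3 × 58.44 = 0.3951 g
% NaCl = 0.3951 / 0.8774 × 100 = 45.03 %

45.03 %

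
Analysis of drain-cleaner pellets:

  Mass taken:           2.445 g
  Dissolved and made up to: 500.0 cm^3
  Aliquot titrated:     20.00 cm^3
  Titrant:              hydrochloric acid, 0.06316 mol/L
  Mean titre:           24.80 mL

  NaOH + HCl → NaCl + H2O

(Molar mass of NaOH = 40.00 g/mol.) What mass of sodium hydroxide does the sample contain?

n(HCl) per titration = 0.02480 × 0.06316 = 1.566 × 10^-3 mol
n(NaOH) in each aliquot = 1.566 × 10^-3 mol (1:1 ratio)
n(NaOH) in the whole flask = 1.566 × 10^-3 × 500.0/20.00 = 0.03916 mol
mass of NaOH = 0.03916 × 40.00 = 1.566 g

1.566 g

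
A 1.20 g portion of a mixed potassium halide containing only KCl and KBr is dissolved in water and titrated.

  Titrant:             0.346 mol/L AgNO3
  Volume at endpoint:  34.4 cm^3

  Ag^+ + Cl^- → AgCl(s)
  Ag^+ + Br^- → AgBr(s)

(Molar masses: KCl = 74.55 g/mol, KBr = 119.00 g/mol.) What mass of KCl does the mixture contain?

n(AgNO3) = 0.0344 × 0.346 = 0.0119 mol
Let x = n(KCl), y = n(KBr).
Titrant: 1x + 1y = 0.0119;  mass: 74.55x + 119.00y = 1.20
Solving, x = 4.87 × 10^-3 mol, y = 7.03 × 10^-3 mol
mass of KCl = 4.87 × 10^-3 × 74.55 = 0.363 g

0.363 g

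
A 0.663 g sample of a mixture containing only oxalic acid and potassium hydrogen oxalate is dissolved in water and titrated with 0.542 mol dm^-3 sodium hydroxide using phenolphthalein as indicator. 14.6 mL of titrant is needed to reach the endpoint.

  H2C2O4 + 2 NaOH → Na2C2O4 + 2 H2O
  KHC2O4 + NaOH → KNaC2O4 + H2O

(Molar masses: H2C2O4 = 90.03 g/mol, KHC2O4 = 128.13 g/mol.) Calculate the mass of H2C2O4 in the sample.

0.190 g

n(NaOH) = 0.0146 × 0.542 = 7.91 × 10^-3 mol
Let x = n(H2C2O4), y = n(KHC2O4).
Titrant: 2x + 1y = 7.91 × 10^-3;  mass: 90.03x + 128.13y = 0.663
Solving, x = 2.11 × 10^-3 mol, y = 3.69 × 10^-3 mol
mass of H2C2O4 = 2.11 × 10^-3 × 90.03 = 0.190 g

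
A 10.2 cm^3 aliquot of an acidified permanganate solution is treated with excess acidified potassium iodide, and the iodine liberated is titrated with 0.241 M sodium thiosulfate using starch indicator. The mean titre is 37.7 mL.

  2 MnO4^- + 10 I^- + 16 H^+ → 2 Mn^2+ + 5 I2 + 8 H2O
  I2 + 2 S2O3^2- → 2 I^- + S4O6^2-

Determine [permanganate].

n(S2O3^2-) = 0.0377 × 0.241 = 9.09 × 10^-3 mol
n(I2) = n(S2O3^2-)/2 = 4.54 × 10^-3 mol
From the 2:5 ratio, n(MnO4^-) in the aliquot = 2/5 × 4.54 × 10^-3 = 1.82 × 10^-3 mol
[MnO4^-] = 1.82 × 10^-3 / 0.0102 = 0.178 mol/L

0.178 M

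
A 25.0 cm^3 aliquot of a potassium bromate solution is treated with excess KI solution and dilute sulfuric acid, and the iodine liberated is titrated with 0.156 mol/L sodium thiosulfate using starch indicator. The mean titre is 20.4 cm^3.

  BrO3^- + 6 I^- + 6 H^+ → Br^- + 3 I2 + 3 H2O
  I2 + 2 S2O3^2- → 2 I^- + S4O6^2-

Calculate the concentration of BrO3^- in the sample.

n(S2O3^2-) = 0.0204 × 0.156 = 3.18 × 10^-3 mol
n(I2) = n(S2O3^2-)/2 = 1.59 × 10^-3 mol
From the 1:3 ratio, n(BrO3^-) in the aliquot = 1/3 × 1.59 × 10^-3 = 5.30 × 10^-4 mol
[BrO3^-] = 5.30 × 10^-4 / 0.0250 = 0.0212 mol/L

0.0212 mol/L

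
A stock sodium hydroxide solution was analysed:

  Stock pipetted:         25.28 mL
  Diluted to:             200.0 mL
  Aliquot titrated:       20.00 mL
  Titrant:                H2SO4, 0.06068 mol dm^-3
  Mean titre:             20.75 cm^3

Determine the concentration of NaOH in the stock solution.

2 NaOH + H2SO4 → Na2SO4 + 2 H2O
n(H2SO4) = 0.02075 × 0.06068 = 1.259 × 10^-3 mol
From the 2:1 ratio, n(NaOH) in the aliquot = 2/1 × 1.259 × 10^-3 = 2.518 × 10^-3 mol
[NaOH]_dilute = 2.518 × 10^-3 / 0.02000 = 0.1259 mol/L
Dilution factor = 200.0 / 25.28 = 7.911
[NaOH]_stock = 0.1259 × 7.911 = 0.9961 mol/L

0.9961 mol/L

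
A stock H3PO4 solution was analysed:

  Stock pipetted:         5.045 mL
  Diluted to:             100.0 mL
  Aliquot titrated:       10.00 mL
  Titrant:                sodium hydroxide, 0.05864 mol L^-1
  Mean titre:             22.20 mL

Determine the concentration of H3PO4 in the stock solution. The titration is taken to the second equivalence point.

1.290 mol/L

H3PO4 + 2 NaOH → Na2HPO4 + 2 H2O
n(NaOH) = 0.02220 × 0.05864 = 1.302 × 10^-3 mol
From the 1:2 ratio, n(H3PO4) in the aliquot = 1/2 × 1.302 × 10^-3 = 6.509 × 10^-4 mol
[H3PO4]_dilute = 6.509 × 10^-4 / 0.01000 = 0.06509 mol/L
Dilution factor = 100.0 / 5.045 = 19.82
[H3PO4]_stock = 0.06509 × 19.82 = 1.290 mol/L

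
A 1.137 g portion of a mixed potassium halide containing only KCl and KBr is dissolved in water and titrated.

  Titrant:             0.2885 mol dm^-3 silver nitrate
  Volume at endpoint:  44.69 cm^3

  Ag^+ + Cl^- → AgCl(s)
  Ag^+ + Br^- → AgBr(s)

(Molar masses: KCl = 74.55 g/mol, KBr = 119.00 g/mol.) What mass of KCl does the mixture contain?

n(AgNO3) = 0.04469 × 0.2885 = 0.01289 mol
Let x = n(KCl), y = n(KBr).
Titrant: 1x + 1y = 0.01289;  mass: 74.55x + 119.00y = 1.137
Solving, x = 8.938 × 10^-3 mol, y = 3.956 × 10^-3 mol
mass of KCl = 8.938 × 10^-3 × 74.55 = 0.6663 g

0.6663 g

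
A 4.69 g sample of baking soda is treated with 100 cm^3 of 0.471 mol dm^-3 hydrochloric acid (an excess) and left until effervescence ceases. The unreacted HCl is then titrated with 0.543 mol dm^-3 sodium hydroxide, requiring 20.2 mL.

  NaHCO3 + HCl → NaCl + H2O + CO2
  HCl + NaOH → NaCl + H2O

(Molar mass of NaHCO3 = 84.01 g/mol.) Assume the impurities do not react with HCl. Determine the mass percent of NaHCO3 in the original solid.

64.7 %

n(HCl) added = 0.100 × 0.471 = 0.0471 mol
n(NaOH) used in back-titration = 0.0202 × 0.543 = 0.0110 mol
n(HCl) left over = 0.0110 mol (1:1 ratio)
n(HCl) consumed by analyte = 0.0471 − 0.0110 = 0.0361 mol
n(NaHCO3) = 0.0361 mol (1:1 ratio)
mass of NaHCO3 = 0.0361 × 84.01 = 3.04 g
% NaHCO3 = 3.04 / 4.69 × 100 = 64.7 %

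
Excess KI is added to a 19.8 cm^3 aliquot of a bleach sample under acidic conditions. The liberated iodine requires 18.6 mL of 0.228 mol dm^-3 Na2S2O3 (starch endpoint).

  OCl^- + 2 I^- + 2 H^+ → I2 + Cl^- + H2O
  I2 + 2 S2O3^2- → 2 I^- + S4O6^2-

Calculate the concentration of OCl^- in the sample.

n(S2O3^2-) = 0.0186 × 0.228 = 4.24 × 10^-3 mol
n(I2) = n(S2O3^2-)/2 = 2.12 × 10^-3 mol
n(OCl^-) in the aliquot = 2.12 × 10^-3 mol (1:1 ratio)
[OCl^-] = 2.12 × 10^-3 / 0.0198 = 0.107 mol/L

0.107 mol/L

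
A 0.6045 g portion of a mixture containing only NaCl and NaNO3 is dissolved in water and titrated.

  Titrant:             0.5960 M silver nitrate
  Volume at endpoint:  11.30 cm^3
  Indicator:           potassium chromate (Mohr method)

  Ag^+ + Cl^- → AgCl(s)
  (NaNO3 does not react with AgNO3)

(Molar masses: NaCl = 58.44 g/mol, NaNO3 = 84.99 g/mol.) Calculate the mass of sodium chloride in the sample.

n(AgNO3) = 0.01130 × 0.5960 = 6.735 × 10^-3 mol
Let x = n(NaCl), y = n(NaNO3).
Titrant: 1x = 6.735 × 10^-3;  mass: 58.44x + 84.99y = 0.6045
Solving, x = 6.735 × 10^-3 mol, y = 2.482 × 10^-3 mol
mass of NaCl = 6.735 × 10^-3 × 58.44 = 0.3936 g

0.3936 g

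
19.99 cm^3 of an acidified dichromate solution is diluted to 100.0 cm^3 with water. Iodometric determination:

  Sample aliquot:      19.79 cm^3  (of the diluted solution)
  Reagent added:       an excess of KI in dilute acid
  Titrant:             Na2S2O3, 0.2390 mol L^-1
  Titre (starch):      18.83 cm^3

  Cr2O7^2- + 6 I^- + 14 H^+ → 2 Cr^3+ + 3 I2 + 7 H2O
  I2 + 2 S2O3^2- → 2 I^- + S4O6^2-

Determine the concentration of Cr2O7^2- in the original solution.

0.1896 mol/L

n(S2O3^2-) = 0.01883 × 0.2390 = 4.500 × 10^-3 mol
n(I2) = n(S2O3^2-)/2 = 2.250 × 10^-3 mol
From the 1:3 ratio, n(Cr2O7^2-) in the aliquot = 1/3 × 2.250 × 10^-3 = 7.501 × 10^-4 mol
[Cr2O7^2-]_dilute = 7.501 × 10^-4 / 0.01979 = 0.03790 mol/L
[Cr2O7^2-]_original = 0.03790 × 100.0/19.99 = 0.1896 mol/L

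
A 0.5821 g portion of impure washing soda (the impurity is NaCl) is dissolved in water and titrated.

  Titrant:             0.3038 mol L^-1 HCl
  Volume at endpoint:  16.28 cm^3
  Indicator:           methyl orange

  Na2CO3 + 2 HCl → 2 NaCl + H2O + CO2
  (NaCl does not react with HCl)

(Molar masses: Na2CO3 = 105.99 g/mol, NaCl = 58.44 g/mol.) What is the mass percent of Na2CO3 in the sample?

n(HCl) = 0.01628 × 0.3038 = 4.946 × 10^-3 mol
Let x = n(Na2CO3), y = n(NaCl).
Titrant: 2x = 4.946 × 10^-3;  mass: 105.99x + 58.44y = 0.5821
Solving, x = 2.473 × 10^-3 mol, y = 5.476 × 10^-3 mol
mass of Na2CO3 = 2.473 × 10^-3 × 105.99 = 0.2621 g
% Na2CO3 = 0.2621 / 0.5821 × 100 = 45.03 %

45.03 %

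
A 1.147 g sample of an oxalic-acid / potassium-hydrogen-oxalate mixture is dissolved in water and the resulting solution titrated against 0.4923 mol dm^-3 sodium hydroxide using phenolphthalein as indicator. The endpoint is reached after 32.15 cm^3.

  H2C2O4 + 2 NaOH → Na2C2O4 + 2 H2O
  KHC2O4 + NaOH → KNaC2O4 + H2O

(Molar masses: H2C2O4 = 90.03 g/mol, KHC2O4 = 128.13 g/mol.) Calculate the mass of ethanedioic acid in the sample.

0.4771 g

n(NaOH) = 0.03215 × 0.4923 = 0.01583 mol
Let x = n(H2C2O4), y = n(KHC2O4).
Titrant: 2x + 1y = 0.01583;  mass: 90.03x + 128.13y = 1.147
Solving, x = 5.300 × 10^-3 mol, y = 5.228 × 10^-3 mol
mass of H2C2O4 = 5.300 × 10^-3 × 90.03 = 0.4771 g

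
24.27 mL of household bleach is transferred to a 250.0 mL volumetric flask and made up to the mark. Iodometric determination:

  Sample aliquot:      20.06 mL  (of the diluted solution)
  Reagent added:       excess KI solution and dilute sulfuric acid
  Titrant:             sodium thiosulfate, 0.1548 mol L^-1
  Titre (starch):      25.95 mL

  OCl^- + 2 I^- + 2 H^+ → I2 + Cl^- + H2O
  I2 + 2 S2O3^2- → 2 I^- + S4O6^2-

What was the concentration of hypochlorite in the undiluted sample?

n(S2O3^2-) = 0.02595 × 0.1548 = 4.017 × 10^-3 mol
n(I2) = n(S2O3^2-)/2 = 2.009 × 10^-3 mol
n(OCl^-) in the aliquot = 2.009 × 10^-3 mol (1:1 ratio)
[OCl^-]_dilute = 2.009 × 10^-3 / 0.02006 = 0.1001 mol/L
[OCl^-]_original = 0.1001 × 250.0/24.27 = 1.031 mol/L

1.031 mol/L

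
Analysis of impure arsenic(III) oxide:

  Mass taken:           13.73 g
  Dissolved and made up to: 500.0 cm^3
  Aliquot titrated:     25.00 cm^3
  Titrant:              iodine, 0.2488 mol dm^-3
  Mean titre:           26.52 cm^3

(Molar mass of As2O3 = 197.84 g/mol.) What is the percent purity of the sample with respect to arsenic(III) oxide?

As2O3 + 2 I2 + 2 H2O → As2O5 + 4 HI
n(I2) per titration = 0.02652 × 0.2488 = 6.598 × 10^-3 mol
From the 1:2 ratio, n(As2O3) in each aliquot = 1/2 × 6.598 × 10^-3 = 3.299 × 10^-3 mol
n(As2O3) in the whole flask = 3.299 × 10^-3 × 500.0/25.00 = 0.06598 mol
mass of As2O3 = 0.06598 × 197.84 = 13.05 g
% As2O3 = 13.05 / 13.73 × 100 = 95.08 %

95.08 %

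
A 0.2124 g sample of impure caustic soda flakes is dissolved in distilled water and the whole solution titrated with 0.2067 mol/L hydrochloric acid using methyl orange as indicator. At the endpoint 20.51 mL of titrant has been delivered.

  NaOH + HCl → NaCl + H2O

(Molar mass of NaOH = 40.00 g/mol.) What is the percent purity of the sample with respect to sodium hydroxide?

n(HCl) = 0.02051 L × 0.2067 mol/L = 4.239 × 10^-3 mol
n(NaOH) = 4.239 × 10^-3 mol (1:1 ratio)
mass of NaOH = 4.239 × 10^-3 × 40.00 g/mol = 0.1696 g
% NaOH = 0.1696 / 0.2124 × 100 = 79.84 %

79.84 %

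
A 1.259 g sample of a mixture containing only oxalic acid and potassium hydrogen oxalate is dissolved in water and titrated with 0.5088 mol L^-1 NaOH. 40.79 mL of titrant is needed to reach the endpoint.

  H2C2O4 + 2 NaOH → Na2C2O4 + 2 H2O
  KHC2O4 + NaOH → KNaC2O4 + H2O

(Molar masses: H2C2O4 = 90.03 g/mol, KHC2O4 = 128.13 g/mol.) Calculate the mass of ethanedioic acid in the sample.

n(NaOH) = 0.04079 × 0.5088 = 0.02075 mol
Let x = n(H2C2O4), y = n(KHC2O4).
Titrant: 2x + 1y = 0.02075;  mass: 90.03x + 128.13y = 1.259
Solving, x = 8.423 × 10^-3 mol, y = 3.907 × 10^-3 mol
mass of H2C2O4 = 8.423 × 10^-3 × 90.03 = 0.7583 g

0.7583 g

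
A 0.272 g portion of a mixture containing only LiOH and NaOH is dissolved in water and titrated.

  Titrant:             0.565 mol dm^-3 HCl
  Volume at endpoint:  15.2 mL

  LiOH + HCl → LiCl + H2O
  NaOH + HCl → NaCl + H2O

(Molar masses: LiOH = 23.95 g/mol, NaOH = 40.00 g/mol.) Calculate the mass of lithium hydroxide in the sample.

0.107 g

n(HCl) = 0.0152 × 0.565 = 8.59 × 10^-3 mol
Let x = n(LiOH), y = n(NaOH).
Titrant: 1x + 1y = 8.59 × 10^-3;  mass: 23.95x + 40.00y = 0.272
Solving, x = 4.46 × 10^-3 mol, y = 4.13 × 10^-3 mol
mass of LiOH = 4.46 × 10^-3 × 23.95 = 0.107 g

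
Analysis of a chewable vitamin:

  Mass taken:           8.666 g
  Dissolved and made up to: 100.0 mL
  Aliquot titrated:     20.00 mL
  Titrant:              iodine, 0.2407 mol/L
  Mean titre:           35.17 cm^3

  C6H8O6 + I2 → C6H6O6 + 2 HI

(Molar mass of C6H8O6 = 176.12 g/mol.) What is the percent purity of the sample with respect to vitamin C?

86.02 %

n(I2) per titration = 0.03517 × 0.2407 = 8.465 × 10^-3 mol
n(C6H8O6) in each aliquot = 8.465 × 10^-3 mol (1:1 ratio)
n(C6H8O6) in the whole flask = 8.465 × 10^-3 × 100.0/20.00 = 0.04233 mol
mass of C6H8O6 = 0.04233 × 176.12 = 7.455 g
% C6H8O6 = 7.455 / 8.666 × 100 = 86.02 %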